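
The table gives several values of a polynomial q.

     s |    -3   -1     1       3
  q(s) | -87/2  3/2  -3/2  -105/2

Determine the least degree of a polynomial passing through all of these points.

Forward differences of the values at s = -3, -1, 1, 3:
  q  : -87/2  3/2  -3/2  -105/2
  Δ  : 45  -3  -51
  Δ^2: -48  -48
  Δ^3: 0
The second differences are constant (-48) and nonzero, while all higher differences vanish, so the minimal degree is 2.

2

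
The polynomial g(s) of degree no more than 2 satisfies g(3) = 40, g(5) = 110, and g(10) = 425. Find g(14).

Using the Lagrange interpolation formula with nodes 3, 5, 10:
  L_0(s) = (s - 5)(s - 10) / 14
  L_1(s) = (s - 3)(s - 10) / -10
  L_2(s) = (s - 3)(s - 5) / 35
Then g(s) = 40·L_0(s) + 110·L_1(s) + 425·L_2(s).
Expanding and collecting terms gives g(s) = 4s² + 3s - 5.
Evaluating at s = 14: g(14) = 821.

821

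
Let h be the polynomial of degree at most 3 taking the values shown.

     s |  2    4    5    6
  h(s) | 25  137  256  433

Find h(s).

Write h(s) = as^3 + bs^2 + cs + d. Substituting each data point gives a linear system:
  8a + 4b + 2c + d = 25
  64a + 16b + 4c + d = 137
  125a + 25b + 5c + d = 256
  216a + 36b + 6c + d = 433
Solving the system yields a = 2, b = -1, c = 6, d = 1.
So h(s) = 2s³ - s² + 6s + 1.
Check: h(2) = 25. ✓

h(s) = 2s^3 - s^2 + 6s + 1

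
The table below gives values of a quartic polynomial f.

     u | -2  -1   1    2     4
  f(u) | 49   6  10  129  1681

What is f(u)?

Write f(u) = au^4 + bu^3 + cu^2 + du + e. Substituting each data point gives a linear system:
  16a - 8b + 4c - 2d + e = 49
  a - b + c - d + e = 6
  a + b + c + d + e = 10
  16a + 8b + 4c + 2d + e = 129
  256a + 64b + 16c + 4d + e = 1681
Solving the system yields a = 5, b = 6, c = 2, d = -4, e = 1.
So f(u) = 5u⁴ + 6u³ + 2u² - 4u + 1.
Check: f(-1) = 6. ✓

f(u) = 5u^4 + 6u^3 + 2u^2 - 4u + 1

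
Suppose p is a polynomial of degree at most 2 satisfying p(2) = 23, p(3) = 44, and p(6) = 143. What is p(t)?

p(t) = 3t^2 + 6t - 1

Write p(t) = at^2 + bt + c. Substituting each data point gives a linear system:
  4a + 2b + c = 23
  9a + 3b + c = 44
  36a + 6b + c = 143
Solving the system yields a = 3, b = 6, c = -1.
So p(t) = 3t² + 6t - 1.
Check: p(3) = 44. ✓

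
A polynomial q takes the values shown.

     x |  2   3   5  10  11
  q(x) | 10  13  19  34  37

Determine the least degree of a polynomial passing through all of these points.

1

Divided differences on the nodes 2, 3, 5, 10, 11:
  order 0: 10  13  19  34  37
  order 1: 3  3  3  3
  order 2: 0  0  0
  order 3: 0  0
  order 4: 0
The order-1 divided differences are all 3 (nonzero) and every higher order vanishes, so the data lies on a polynomial of degree exactly 1.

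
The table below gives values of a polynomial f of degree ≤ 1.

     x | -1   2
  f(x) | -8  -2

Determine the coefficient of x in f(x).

2

Write f(x) = ax + b. Substituting each data point gives a linear system:
  -a + b = -8
  2a + b = -2
Solving the system yields a = 2, b = -6.
So f(x) = 2x - 6.
The leading coefficient is 2.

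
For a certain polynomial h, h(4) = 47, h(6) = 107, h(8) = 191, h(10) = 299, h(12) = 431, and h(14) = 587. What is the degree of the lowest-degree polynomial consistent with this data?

2

Forward differences of the values at t = 4, 6, 8, 10, 12, 14:
  h  : 47  107  191  299  431  587
  Δ  : 60  84  108  132  156
  Δ^2: 24  24  24  24
  Δ^3: 0  0  0
  Δ^4: 0  0
  Δ^5: 0
The second differences are constant (24) and nonzero, while all higher differences vanish, so the minimal degree is 2.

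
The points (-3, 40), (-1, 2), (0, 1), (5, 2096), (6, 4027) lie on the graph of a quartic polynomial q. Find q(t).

q(t) = 2t^4 + 6t^3 + 4t^2 - t + 1

Write q(t) = at^4 + bt^3 + ct^2 + dt + e. Substituting each data point gives a linear system:
  81a - 27b + 9c - 3d + e = 40
  a - b + c - d + e = 2
  e = 1
  625a + 125b + 25c + 5d + e = 2096
  1296a + 216b + 36c + 6d + e = 4027
Solving the system yields a = 2, b = 6, c = 4, d = -1, e = 1.
So q(t) = 2t^4 + 6t^3 + 4t^2 - t + 1.
Check: q(5) = 2096. ✓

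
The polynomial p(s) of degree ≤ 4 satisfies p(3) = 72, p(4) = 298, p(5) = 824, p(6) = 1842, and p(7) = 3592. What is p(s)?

Write p(s) = as^4 + bs^3 + cs^2 + ds + e. Substituting each data point gives a linear system:
  81a + 27b + 9c + 3d + e = 72
  256a + 64b + 16c + 4d + e = 298
  625a + 125b + 25c + 5d + e = 824
  1296a + 216b + 36c + 6d + e = 1842
  2401a + 343b + 49c + 7d + e = 3592
Solving the system yields a = 2, b = -4, c = 4, d = -4, e = -6.
So p(s) = 2s^4 - 4s^3 + 4s^2 - 4s - 6.
Check: p(3) = 72. ✓

p(s) = 2s^4 - 4s^3 + 4s^2 - 4s - 6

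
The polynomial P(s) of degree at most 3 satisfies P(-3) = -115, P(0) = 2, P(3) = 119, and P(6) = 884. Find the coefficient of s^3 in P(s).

Write P(s) = as^3 + bs^2 + cs + d. Substituting each data point gives a linear system:
  -27a + 9b - 3c + d = -115
  d = 2
  27a + 9b + 3c + d = 119
  216a + 36b + 6c + d = 884
Solving the system yields a = 4, b = 0, c = 3, d = 2.
So P(s) = 4s³ + 3s + 2.
The leading coefficient is 4.

4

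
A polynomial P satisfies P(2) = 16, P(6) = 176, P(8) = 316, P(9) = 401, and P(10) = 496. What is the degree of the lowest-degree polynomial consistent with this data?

Divided differences on the nodes 2, 6, 8, 9, 10:
  order 0: 16  176  316  401  496
  order 1: 40  70  85  95
  order 2: 5  5  5
  order 3: 0  0
  order 4: 0
The order-2 divided differences are all 5 (nonzero) and every higher order vanishes, so the data lies on a polynomial of degree exactly 2.

2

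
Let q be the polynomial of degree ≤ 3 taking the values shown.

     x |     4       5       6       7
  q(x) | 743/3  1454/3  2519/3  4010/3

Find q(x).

Using the Lagrange interpolation formula with nodes 4, 5, 6, 7:
  L_0(x) = (x - 5)(x - 6)(x - 7) / -6
  L_1(x) = (x - 4)(x - 6)(x - 7) / 2
  L_2(x) = (x - 4)(x - 5)(x - 7) / -2
  L_3(x) = (x - 4)(x - 5)(x - 6) / 6
Then q(x) = 743/3·L_0(x) + 1454/3·L_1(x) + 2519/3·L_2(x) + 4010/3·L_3(x).
Expanding and collecting terms gives q(x) = 4x^3 - x^2 + 2x - 1/3.
Check: q(6) = 2519/3. ✓

q(x) = 4x^3 - x^2 + 2x - 1/3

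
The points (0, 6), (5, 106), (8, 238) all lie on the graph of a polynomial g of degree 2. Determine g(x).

Using the Lagrange interpolation formula with nodes 0, 5, 8:
  L_0(x) = (x - 5)(x - 8) / 40
  L_1(x) = x(x - 8) / -15
  L_2(x) = x(x - 5) / 24
Then g(x) = 6·L_0(x) + 106·L_1(x) + 238·L_2(x).
Expanding and collecting terms gives g(x) = 3x² + 5x + 6.
Check: g(5) = 106. ✓

g(x) = 3x^2 + 5x + 6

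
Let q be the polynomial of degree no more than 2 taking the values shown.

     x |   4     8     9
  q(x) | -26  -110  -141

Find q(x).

Using the Lagrange interpolation formula with nodes 4, 8, 9:
  L_0(x) = (x - 8)(x - 9) / 20
  L_1(x) = (x - 4)(x - 9) / -4
  L_2(x) = (x - 4)(x - 8) / 5
Then q(x) = -26·L_0(x) - 110·L_1(x) - 141·L_2(x).
Expanding and collecting terms gives q(x) = -2x^2 + 3x - 6.
Check: q(9) = -141. ✓

q(x) = -2x^2 + 3x - 6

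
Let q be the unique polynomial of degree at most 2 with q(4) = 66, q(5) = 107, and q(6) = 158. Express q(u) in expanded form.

q(u) = 5u^2 - 4u + 2

Using the Lagrange interpolation formula with nodes 4, 5, 6:
  L_0(u) = (u - 5)(u - 6) / 2
  L_1(u) = (u - 4)(u - 6) / -1
  L_2(u) = (u - 4)(u - 5) / 2
Then q(u) = 66·L_0(u) + 107·L_1(u) + 158·L_2(u).
Expanding and collecting terms gives q(u) = 5u² - 4u + 2.
Check: q(6) = 158. ✓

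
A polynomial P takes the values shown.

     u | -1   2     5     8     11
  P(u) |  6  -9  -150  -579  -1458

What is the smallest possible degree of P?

3

Forward differences of the values at u = -1, 2, 5, 8, 11:
  P  : 6  -9  -150  -579  -1458
  Δ  : -15  -141  -429  -879
  Δ^2: -126  -288  -450
  Δ^3: -162  -162
  Δ^4: 0
The third differences are constant (-162) and nonzero, while all higher differences vanish, so the minimal degree is 3.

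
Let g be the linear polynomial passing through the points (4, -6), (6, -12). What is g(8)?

-18

Write g(u) = au + b. Substituting each data point gives a linear system:
  4a + b = -6
  6a + b = -12
Solving the system yields a = -3, b = 6.
So g(u) = -3u + 6.
Then g(8) = -18.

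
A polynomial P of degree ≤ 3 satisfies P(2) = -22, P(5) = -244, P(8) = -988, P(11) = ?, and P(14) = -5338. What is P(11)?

-2578

On equispaced nodes a degree-3 polynomial has vanishing fourth forward difference, so
  P(2) - 4·P(5) + 6·P(8) - 4·P(11) + P(14) = 0.
Substituting the known values and solving for P(11):
  -4·P(11) = 10312
  P(11) = -2578.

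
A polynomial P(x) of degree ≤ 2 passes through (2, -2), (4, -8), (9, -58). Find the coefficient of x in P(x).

Write P(x) = ax^2 + bx + c. Substituting each data point gives a linear system:
  4a + 2b + c = -2
  16a + 4b + c = -8
  81a + 9b + c = -58
Solving the system yields a = -1, b = 3, c = -4.
So P(x) = -x^2 + 3x - 4.
The coefficient of x is 3.

3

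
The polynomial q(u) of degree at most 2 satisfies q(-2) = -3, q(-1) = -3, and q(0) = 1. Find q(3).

37

Write q(u) = au^2 + bu + c. Substituting each data point gives a linear system:
  4a - 2b + c = -3
  a - b + c = -3
  c = 1
Solving the system yields a = 2, b = 6, c = 1.
So q(u) = 2u² + 6u + 1.
Then q(3) = 37.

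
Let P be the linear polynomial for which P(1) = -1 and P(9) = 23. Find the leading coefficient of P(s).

Write P(s) = as + b. Substituting each data point gives a linear system:
  a + b = -1
  9a + b = 23
Solving the system yields a = 3, b = -4.
So P(s) = 3s - 4.
The leading coefficient is 3.

3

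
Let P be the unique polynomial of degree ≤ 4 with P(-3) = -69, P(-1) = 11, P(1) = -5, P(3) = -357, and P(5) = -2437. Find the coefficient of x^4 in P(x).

Write P(x) = ax^4 + bx^3 + cx^2 + dx + e. Substituting each data point gives a linear system:
  81a - 27b + 9c - 3d + e = -69
  a - b + c - d + e = 11
  a + b + c + d + e = -5
  81a + 27b + 9c + 3d + e = -357
  625a + 125b + 25c + 5d + e = -2437
Solving the system yields a = -3, b = -5, c = 3, d = -3, e = 3.
So P(x) = -3x^4 - 5x^3 + 3x^2 - 3x + 3.
The leading coefficient is -3.

-3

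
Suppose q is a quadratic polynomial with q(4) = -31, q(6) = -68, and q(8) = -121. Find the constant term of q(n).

Write q(n) = an^2 + bn + c. Substituting each data point gives a linear system:
  16a + 4b + c = -31
  36a + 6b + c = -68
  64a + 8b + c = -121
Solving the system yields a = -2, b = 3/2, c = -5.
So q(n) = -2n² + (3/2)n - 5.
The constant term is -5.

-5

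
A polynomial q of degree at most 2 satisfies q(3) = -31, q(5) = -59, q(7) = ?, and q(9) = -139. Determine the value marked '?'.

On equispaced nodes a degree-2 polynomial has vanishing third forward difference, so
  - q(3) + 3·q(5) - 3·q(7) + q(9) = 0.
Substituting the known values and solving for q(7):
  -3·q(7) = 285
  q(7) = -95.

-95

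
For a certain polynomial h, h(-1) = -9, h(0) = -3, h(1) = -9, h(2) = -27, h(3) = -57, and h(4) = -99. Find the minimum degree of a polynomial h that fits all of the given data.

2

Forward differences of the values at x = -1, 0, 1, 2, 3, 4:
  h  : -9  -3  -9  -27  -57  -99
  Δ  : 6  -6  -18  -30  -42
  Δ^2: -12  -12  -12  -12
  Δ^3: 0  0  0
  Δ^4: 0  0
  Δ^5: 0
The second differences are constant (-12) and nonzero, while all higher differences vanish, so the minimal degree is 2.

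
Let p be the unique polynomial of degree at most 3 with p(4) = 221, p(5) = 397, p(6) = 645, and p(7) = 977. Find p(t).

Using the Lagrange interpolation formula with nodes 4, 5, 6, 7:
  L_0(t) = (t - 5)(t - 6)(t - 7) / -6
  L_1(t) = (t - 4)(t - 6)(t - 7) / 2
  L_2(t) = (t - 4)(t - 5)(t - 7) / -2
  L_3(t) = (t - 4)(t - 5)(t - 6) / 6
Then p(t) = 221·L_0(t) + 397·L_1(t) + 645·L_2(t) + 977·L_3(t).
Expanding and collecting terms gives p(t) = 2t³ + 6t² - 3.
Check: p(7) = 977. ✓

p(t) = 2t^3 + 6t^2 - 3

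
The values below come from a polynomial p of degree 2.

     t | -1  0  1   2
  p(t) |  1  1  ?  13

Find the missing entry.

5

The 3 known points determine the degree-2 polynomial uniquely.
Write p(t) = at^2 + bt + c. Substituting each data point gives a linear system:
  a - b + c = 1
  c = 1
  4a + 2b + c = 13
Solving the system yields a = 2, b = 2, c = 1.
So p(t) = 2t² + 2t + 1.
Then p(1) = 5.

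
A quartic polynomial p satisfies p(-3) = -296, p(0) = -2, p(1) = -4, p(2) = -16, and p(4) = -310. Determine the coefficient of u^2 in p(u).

Write p(u) = au^4 + bu^3 + cu^2 + du + e. Substituting each data point gives a linear system:
  81a - 27b + 9c - 3d + e = -296
  e = -2
  a + b + c + d + e = -4
  16a + 8b + 4c + 2d + e = -16
  256a + 64b + 16c + 4d + e = -310
Solving the system yields a = -2, b = 4, c = -3, d = -1, e = -2.
So p(u) = -2u⁴ + 4u³ - 3u² - u - 2.
The coefficient of u^2 is -3.

-3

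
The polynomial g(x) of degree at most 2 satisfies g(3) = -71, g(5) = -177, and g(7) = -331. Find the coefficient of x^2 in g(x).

-6

Write g(x) = ax^2 + bx + c. Substituting each data point gives a linear system:
  9a + 3b + c = -71
  25a + 5b + c = -177
  49a + 7b + c = -331
Solving the system yields a = -6, b = -5, c = -2.
So g(x) = -6x^2 - 5x - 2.
The leading coefficient is -6.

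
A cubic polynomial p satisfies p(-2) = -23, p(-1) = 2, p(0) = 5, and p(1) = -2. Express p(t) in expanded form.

p(t) = 2t^3 - 5t^2 - 4t + 5

Using the Lagrange interpolation formula with nodes -2, -1, 0, 1:
  L_0(t) = (t + 1)t(t - 1) / -6
  L_1(t) = (t + 2)t(t - 1) / 2
  L_2(t) = (t + 2)(t + 1)(t - 1) / -2
  L_3(t) = (t + 2)(t + 1)t / 6
Then p(t) = -23·L_0(t) + 2·L_1(t) + 5·L_2(t) - 2·L_3(t).
Expanding and collecting terms gives p(t) = 2t³ - 5t² - 4t + 5.
Check: p(-1) = 2. ✓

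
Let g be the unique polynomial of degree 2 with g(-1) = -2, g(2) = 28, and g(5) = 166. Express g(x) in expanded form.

g(x) = 6x^2 + 4x - 4

Write g(x) = ax^2 + bx + c. Substituting each data point gives a linear system:
  a - b + c = -2
  4a + 2b + c = 28
  25a + 5b + c = 166
Solving the system yields a = 6, b = 4, c = -4.
So g(x) = 6x² + 4x - 4.
Check: g(5) = 166. ✓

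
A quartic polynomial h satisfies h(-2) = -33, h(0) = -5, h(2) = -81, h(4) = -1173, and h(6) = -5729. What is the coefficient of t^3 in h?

-3

Write h(t) = at^4 + bt^3 + ct^2 + dt + e. Substituting each data point gives a linear system:
  16a - 8b + 4c - 2d + e = -33
  e = -5
  16a + 8b + 4c + 2d + e = -81
  256a + 64b + 16c + 4d + e = -1173
  1296a + 216b + 36c + 6d + e = -5729
Solving the system yields a = -4, b = -3, c = 3, d = 0, e = -5.
So h(t) = -4t^4 - 3t^3 + 3t^2 - 5.
The coefficient of t^3 is -3.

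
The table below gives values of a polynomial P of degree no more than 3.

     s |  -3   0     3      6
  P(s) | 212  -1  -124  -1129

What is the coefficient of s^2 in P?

5

Write P(s) = as^3 + bs^2 + cs + d. Substituting each data point gives a linear system:
  -27a + 9b - 3c + d = 212
  d = -1
  27a + 9b + 3c + d = -124
  216a + 36b + 6c + d = -1129
Solving the system yields a = -6, b = 5, c = -2, d = -1.
So P(s) = -6s^3 + 5s^2 - 2s - 1.
The coefficient of s^2 is 5.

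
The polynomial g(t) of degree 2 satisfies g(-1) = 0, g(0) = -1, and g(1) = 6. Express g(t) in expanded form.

g(t) = 4t^2 + 3t - 1

Using the Lagrange interpolation formula with nodes -1, 0, 1:
  L_0(t) = t(t - 1) / 2
  L_1(t) = (t + 1)(t - 1) / -1
  L_2(t) = (t + 1)t / 2
Then g(t) = 0·L_0(t) - 1·L_1(t) + 6·L_2(t).
Expanding and collecting terms gives g(t) = 4t² + 3t - 1.
Check: g(-1) = 0. ✓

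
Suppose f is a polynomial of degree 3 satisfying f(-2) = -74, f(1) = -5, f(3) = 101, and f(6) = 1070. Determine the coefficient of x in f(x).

-1

Write f(x) = ax^3 + bx^2 + cx + d. Substituting each data point gives a linear system:
  -8a + 4b - 2c + d = -74
  a + b + c + d = -5
  27a + 9b + 3c + d = 101
  216a + 36b + 6c + d = 1070
Solving the system yields a = 6, b = -6, c = -1, d = -4.
So f(x) = 6x^3 - 6x^2 - x - 4.
The coefficient of x is -1.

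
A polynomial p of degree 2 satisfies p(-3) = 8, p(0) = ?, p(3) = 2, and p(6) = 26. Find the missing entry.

-4

On equispaced nodes a degree-2 polynomial has vanishing third forward difference, so
  - p(-3) + 3·p(0) - 3·p(3) + p(6) = 0.
Substituting the known values and solving for p(0):
  3·p(0) = -12
  p(0) = -4.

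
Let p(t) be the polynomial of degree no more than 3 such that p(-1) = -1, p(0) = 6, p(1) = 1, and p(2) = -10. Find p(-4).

Using the Lagrange interpolation formula with nodes -1, 0, 1, 2:
  L_0(t) = t(t - 1)(t - 2) / -6
  L_1(t) = (t + 1)(t - 1)(t - 2) / 2
  L_2(t) = (t + 1)t(t - 2) / -2
  L_3(t) = (t + 1)t(t - 1) / 6
Then p(t) = -1·L_0(t) + 6·L_1(t) + 1·L_2(t) - 10·L_3(t).
Expanding and collecting terms gives p(t) = t^3 - 6t^2 + 6.
Evaluating at t = -4: p(-4) = -154.

-154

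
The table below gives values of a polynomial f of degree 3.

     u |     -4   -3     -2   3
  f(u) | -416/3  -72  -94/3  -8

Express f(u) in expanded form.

f(u) = u^3 - 4u^2 + (5/3)u - 4

Using the Lagrange interpolation formula with nodes -4, -3, -2, 3:
  L_0(u) = (u + 3)(u + 2)(u - 3) / -14
  L_1(u) = (u + 4)(u + 2)(u - 3) / 6
  L_2(u) = (u + 4)(u + 3)(u - 3) / -10
  L_3(u) = (u + 4)(u + 3)(u + 2) / 210
Then f(u) = -416/3·L_0(u) - 72·L_1(u) - 94/3·L_2(u) - 8·L_3(u).
Expanding and collecting terms gives f(u) = u³ - 4u² + (5/3)u - 4.
Check: f(3) = -8. ✓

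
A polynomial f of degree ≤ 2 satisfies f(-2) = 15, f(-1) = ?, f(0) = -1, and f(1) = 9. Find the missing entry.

1

On equispaced nodes a degree-2 polynomial has vanishing third forward difference, so
  - f(-2) + 3·f(-1) - 3·f(0) + f(1) = 0.
Substituting the known values and solving for f(-1):
  3·f(-1) = 3
  f(-1) = 1.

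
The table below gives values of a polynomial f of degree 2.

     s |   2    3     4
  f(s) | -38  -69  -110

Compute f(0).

Using the Lagrange interpolation formula with nodes 2, 3, 4:
  L_0(s) = (s - 3)(s - 4) / 2
  L_1(s) = (s - 2)(s - 4) / -1
  L_2(s) = (s - 2)(s - 3) / 2
Then f(s) = -38·L_0(s) - 69·L_1(s) - 110·L_2(s).
Expanding and collecting terms gives f(s) = -5s^2 - 6s - 6.
Evaluating at s = 0: f(0) = -6.

-6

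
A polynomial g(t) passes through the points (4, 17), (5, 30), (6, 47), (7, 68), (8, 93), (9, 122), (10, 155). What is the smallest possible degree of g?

Forward differences of the values at t = 4, 5, 6, 7, 8, 9, 10:
  g  : 17  30  47  68  93  122  155
  Δ  : 13  17  21  25  29  33
  Δ^2: 4  4  4  4  4
  Δ^3: 0  0  0  0
  Δ^4: 0  0  0
  Δ^5: 0  0
  Δ^6: 0
The second differences are constant (4) and nonzero, while all higher differences vanish, so the minimal degree is 2.

2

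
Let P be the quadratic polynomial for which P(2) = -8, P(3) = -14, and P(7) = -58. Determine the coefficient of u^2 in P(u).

Write P(u) = au^2 + bu + c. Substituting each data point gives a linear system:
  4a + 2b + c = -8
  9a + 3b + c = -14
  49a + 7b + c = -58
Solving the system yields a = -1, b = -1, c = -2.
So P(u) = -u^2 - u - 2.
The leading coefficient is -1.

-1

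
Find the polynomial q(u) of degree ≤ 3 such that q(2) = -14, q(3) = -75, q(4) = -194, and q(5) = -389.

Write q(u) = au^3 + bu^2 + cu + d. Substituting each data point gives a linear system:
  8a + 4b + 2c + d = -14
  27a + 9b + 3c + d = -75
  64a + 16b + 4c + d = -194
  125a + 25b + 5c + d = -389
Solving the system yields a = -3, b = -2, c = 6, d = 6.
So q(u) = -3u³ - 2u² + 6u + 6.
Check: q(3) = -75. ✓

q(u) = -3u^3 - 2u^2 + 6u + 6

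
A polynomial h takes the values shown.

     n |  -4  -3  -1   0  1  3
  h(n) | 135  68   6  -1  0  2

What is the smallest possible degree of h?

Divided differences on the nodes -4, -3, -1, 0, 1, 3:
  order 0: 135  68  6  -1  0  2
  order 1: -67  -31  -7  1  1
  order 2: 12  8  4  0
  order 3: -1  -1  -1
  order 4: 0  0
  order 5: 0
The order-3 divided differences are all -1 (nonzero) and every higher order vanishes, so the data lies on a polynomial of degree exactly 3.

3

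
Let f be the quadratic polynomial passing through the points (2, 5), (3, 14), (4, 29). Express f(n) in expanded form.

Write f(n) = an^2 + bn + c. Substituting each data point gives a linear system:
  4a + 2b + c = 5
  9a + 3b + c = 14
  16a + 4b + c = 29
Solving the system yields a = 3, b = -6, c = 5.
So f(n) = 3n^2 - 6n + 5.
Check: f(2) = 5. ✓

f(n) = 3n^2 - 6n + 5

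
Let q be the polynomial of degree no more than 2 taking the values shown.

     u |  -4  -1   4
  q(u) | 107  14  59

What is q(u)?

Write q(u) = au^2 + bu + c. Substituting each data point gives a linear system:
  16a - 4b + c = 107
  a - b + c = 14
  16a + 4b + c = 59
Solving the system yields a = 5, b = -6, c = 3.
So q(u) = 5u^2 - 6u + 3.
Check: q(4) = 59. ✓

q(u) = 5u^2 - 6u + 3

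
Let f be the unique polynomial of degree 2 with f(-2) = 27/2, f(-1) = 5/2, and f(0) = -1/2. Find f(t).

Write f(t) = at^2 + bt + c. Substituting each data point gives a linear system:
  4a - 2b + c = 27/2
  a - b + c = 5/2
  c = -1/2
Solving the system yields a = 4, b = 1, c = -1/2.
So f(t) = 4t^2 + t - 1/2.
Check: f(-1) = 5/2. ✓

f(t) = 4t^2 + t - 1/2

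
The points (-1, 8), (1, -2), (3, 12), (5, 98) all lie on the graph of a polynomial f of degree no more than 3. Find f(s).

Using the Lagrange interpolation formula with nodes -1, 1, 3, 5:
  L_0(s) = (s - 1)(s - 3)(s - 5) / -48
  L_1(s) = (s + 1)(s - 3)(s - 5) / 16
  L_2(s) = (s + 1)(s - 1)(s - 5) / -16
  L_3(s) = (s + 1)(s - 1)(s - 3) / 48
Then f(s) = 8·L_0(s) - 2·L_1(s) + 12·L_2(s) + 98·L_3(s).
Expanding and collecting terms gives f(s) = s^3 - 6s + 3.
Check: f(1) = -2. ✓

f(s) = s^3 - 6s + 3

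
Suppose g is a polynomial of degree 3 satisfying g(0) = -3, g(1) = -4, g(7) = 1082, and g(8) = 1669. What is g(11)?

Using the Lagrange interpolation formula with nodes 0, 1, 7, 8:
  L_0(s) = (s - 1)(s - 7)(s - 8) / -56
  L_1(s) = s(s - 7)(s - 8) / 42
  L_2(s) = s(s - 1)(s - 8) / -42
  L_3(s) = s(s - 1)(s - 7) / 56
Then g(s) = -3·L_0(s) - 4·L_1(s) + 1082·L_2(s) + 1669·L_3(s).
Expanding and collecting terms gives g(s) = 4s^3 - 6s^2 + s - 3.
Evaluating at s = 11: g(11) = 4606.

4606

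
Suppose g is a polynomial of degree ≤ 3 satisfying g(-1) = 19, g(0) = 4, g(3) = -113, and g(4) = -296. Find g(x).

Write g(x) = ax^3 + bx^2 + cx + d. Substituting each data point gives a linear system:
  -a + b - c + d = 19
  d = 4
  27a + 9b + 3c + d = -113
  64a + 16b + 4c + d = -296
Solving the system yields a = -6, b = 6, c = -3, d = 4.
So g(x) = -6x^3 + 6x^2 - 3x + 4.
Check: g(-1) = 19. ✓

g(x) = -6x^3 + 6x^2 - 3x + 4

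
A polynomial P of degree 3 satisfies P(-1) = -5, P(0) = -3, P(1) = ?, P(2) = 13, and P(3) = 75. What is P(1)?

On equispaced nodes a degree-3 polynomial has vanishing fourth forward difference, so
  P(-1) - 4·P(0) + 6·P(1) - 4·P(2) + P(3) = 0.
Substituting the known values and solving for P(1):
  6·P(1) = -30
  P(1) = -5.

-5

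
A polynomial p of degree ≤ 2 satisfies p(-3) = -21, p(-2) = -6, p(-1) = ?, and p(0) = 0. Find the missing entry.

1

The 3 known points determine the degree-2 polynomial uniquely.
Write p(s) = as^2 + bs + c. Substituting each data point gives a linear system:
  9a - 3b + c = -21
  4a - 2b + c = -6
  c = 0
Solving the system yields a = -4, b = -5, c = 0.
So p(s) = -4s^2 - 5s.
Then p(-1) = 1.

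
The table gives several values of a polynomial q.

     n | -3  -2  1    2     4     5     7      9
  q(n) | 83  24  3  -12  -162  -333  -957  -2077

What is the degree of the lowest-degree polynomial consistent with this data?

Divided differences on the nodes -3, -2, 1, 2, 4, 5, 7, 9:
  order 0: 83  24  3  -12  -162  -333  -957  -2077
  order 1: -59  -7  -15  -75  -171  -312  -560
  order 2: 13  -2  -20  -32  -47  -62
  order 3: -3  -3  -3  -3  -3
  order 4: 0  0  0  0
  order 5: 0  0  0
  order 6: 0  0
  order 7: 0
The order-3 divided differences are all -3 (nonzero) and every higher order vanishes, so the data lies on a polynomial of degree exactly 3.

3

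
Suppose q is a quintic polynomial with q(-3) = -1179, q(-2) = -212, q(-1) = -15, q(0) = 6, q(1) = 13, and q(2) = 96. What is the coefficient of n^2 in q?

-4

Write q(n) = an^5 + bn^4 + cn^3 + dn^2 + en + k. Substituting each data point gives a linear system:
  -243a + 81b - 27c + 9d - 3e + k = -1179
  -32a + 16b - 8c + 4d - 2e + k = -212
  -a + b - c + d - e + k = -15
  k = 6
  a + b + c + d + e + k = 13
  32a + 16b + 8c + 4d + 2e + k = 96
Solving the system yields a = 3, b = -3, c = 6, d = -4, e = 5, k = 6.
So q(n) = 3n^5 - 3n^4 + 6n^3 - 4n^2 + 5n + 6.
The coefficient of n^2 is -4.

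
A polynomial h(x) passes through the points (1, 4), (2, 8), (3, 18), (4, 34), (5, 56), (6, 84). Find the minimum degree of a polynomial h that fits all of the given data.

Forward differences of the values at x = 1, 2, 3, 4, 5, 6:
  h  : 4  8  18  34  56  84
  Δ  : 4  10  16  22  28
  Δ^2: 6  6  6  6
  Δ^3: 0  0  0
  Δ^4: 0  0
  Δ^5: 0
The second differences are constant (6) and nonzero, while all higher differences vanish, so the minimal degree is 2.

2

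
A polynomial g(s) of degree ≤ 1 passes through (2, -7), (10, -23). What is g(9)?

-21

Write g(s) = as + b. Substituting each data point gives a linear system:
  2a + b = -7
  10a + b = -23
Solving the system yields a = -2, b = -3.
So g(s) = -2s - 3.
Then g(9) = -21.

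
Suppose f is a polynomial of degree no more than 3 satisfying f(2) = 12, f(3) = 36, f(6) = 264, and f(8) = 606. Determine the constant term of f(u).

6

Write f(u) = au^3 + bu^2 + cu + d. Substituting each data point gives a linear system:
  8a + 4b + 2c + d = 12
  27a + 9b + 3c + d = 36
  216a + 36b + 6c + d = 264
  512a + 64b + 8c + d = 606
Solving the system yields a = 1, b = 2, c = -5, d = 6.
So f(u) = u³ + 2u² - 5u + 6.
The constant term is 6.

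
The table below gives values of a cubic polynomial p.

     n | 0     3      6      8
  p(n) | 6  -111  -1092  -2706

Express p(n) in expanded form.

p(n) = -6n^3 + 6n^2 - 3n + 6

Write p(n) = an^3 + bn^2 + cn + d. Substituting each data point gives a linear system:
  d = 6
  27a + 9b + 3c + d = -111
  216a + 36b + 6c + d = -1092
  512a + 64b + 8c + d = -2706
Solving the system yields a = -6, b = 6, c = -3, d = 6.
So p(n) = -6n³ + 6n² - 3n + 6.
Check: p(3) = -111. ✓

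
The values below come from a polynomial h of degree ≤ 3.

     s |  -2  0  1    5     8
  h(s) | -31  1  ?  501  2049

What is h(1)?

5

The 4 known points determine the degree-3 polynomial uniquely.
Write h(s) = as^3 + bs^2 + cs + d. Substituting each data point gives a linear system:
  -8a + 4b - 2c + d = -31
  d = 1
  125a + 25b + 5c + d = 501
  512a + 64b + 8c + d = 2049
Solving the system yields a = 4, b = 0, c = 0, d = 1.
So h(s) = 4s³ + 1.
Then h(1) = 5.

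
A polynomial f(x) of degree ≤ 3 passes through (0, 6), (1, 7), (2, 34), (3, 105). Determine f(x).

Write f(x) = ax^3 + bx^2 + cx + d. Substituting each data point gives a linear system:
  d = 6
  a + b + c + d = 7
  8a + 4b + 2c + d = 34
  27a + 9b + 3c + d = 105
Solving the system yields a = 3, b = 4, c = -6, d = 6.
So f(x) = 3x³ + 4x² - 6x + 6.
Check: f(1) = 7. ✓

f(x) = 3x^3 + 4x^2 - 6x + 6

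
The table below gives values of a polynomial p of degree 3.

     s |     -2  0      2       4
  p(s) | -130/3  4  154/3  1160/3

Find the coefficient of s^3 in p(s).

Write p(s) = as^3 + bs^2 + cs + d. Substituting each data point gives a linear system:
  -8a + 4b - 2c + d = -130/3
  d = 4
  8a + 4b + 2c + d = 154/3
  64a + 16b + 4c + d = 1160/3
Solving the system yields a = 6, b = 0, c = -1/3, d = 4.
So p(s) = 6s^3 - (1/3)s + 4.
The leading coefficient is 6.

6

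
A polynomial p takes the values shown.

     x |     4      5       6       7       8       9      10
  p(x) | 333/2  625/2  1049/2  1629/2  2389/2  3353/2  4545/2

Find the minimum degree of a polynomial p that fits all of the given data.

3

Forward differences of the values at x = 4, 5, 6, 7, 8, 9, 10:
  p  : 333/2  625/2  1049/2  1629/2  2389/2  3353/2  4545/2
  Δ  : 146  212  290  380  482  596
  Δ^2: 66  78  90  102  114
  Δ^3: 12  12  12  12
  Δ^4: 0  0  0
  Δ^5: 0  0
  Δ^6: 0
The third differences are constant (12) and nonzero, while all higher differences vanish, so the minimal degree is 3.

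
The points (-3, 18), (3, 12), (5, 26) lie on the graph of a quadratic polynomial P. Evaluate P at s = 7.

48

Write P(s) = as^2 + bs + c. Substituting each data point gives a linear system:
  9a - 3b + c = 18
  9a + 3b + c = 12
  25a + 5b + c = 26
Solving the system yields a = 1, b = -1, c = 6.
So P(s) = s^2 - s + 6.
Then P(7) = 48.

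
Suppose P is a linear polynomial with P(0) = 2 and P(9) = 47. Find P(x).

P(x) = 5x + 2

Write P(x) = ax + b. Substituting each data point gives a linear system:
  b = 2
  9a + b = 47
Solving the system yields a = 5, b = 2.
So P(x) = 5x + 2.
Check: P(9) = 47. ✓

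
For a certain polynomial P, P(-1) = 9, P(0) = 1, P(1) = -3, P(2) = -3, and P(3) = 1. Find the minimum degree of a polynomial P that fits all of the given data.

2

Forward differences of the values at t = -1, 0, 1, 2, 3:
  P  : 9  1  -3  -3  1
  Δ  : -8  -4  0  4
  Δ^2: 4  4  4
  Δ^3: 0  0
  Δ^4: 0
The second differences are constant (4) and nonzero, while all higher differences vanish, so the minimal degree is 2.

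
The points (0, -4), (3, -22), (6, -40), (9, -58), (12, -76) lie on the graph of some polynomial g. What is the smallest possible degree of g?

Forward differences of the values at u = 0, 3, 6, 9, 12:
  g  : -4  -22  -40  -58  -76
  Δ  : -18  -18  -18  -18
  Δ^2: 0  0  0
  Δ^3: 0  0
  Δ^4: 0
The first differences are constant (-18) and nonzero, while all higher differences vanish, so the minimal degree is 1.

1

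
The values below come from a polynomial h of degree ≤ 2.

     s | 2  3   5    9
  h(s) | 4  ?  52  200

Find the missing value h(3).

The 3 known points determine the degree-2 polynomial uniquely.
Write h(s) = as^2 + bs + c. Substituting each data point gives a linear system:
  4a + 2b + c = 4
  25a + 5b + c = 52
  81a + 9b + c = 200
Solving the system yields a = 3, b = -5, c = 2.
So h(s) = 3s^2 - 5s + 2.
Then h(3) = 14.

14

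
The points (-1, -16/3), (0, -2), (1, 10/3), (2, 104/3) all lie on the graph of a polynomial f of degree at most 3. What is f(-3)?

-102

Forward differences of the values at t = -1, 0, 1, 2:
  f  : -16/3  -2  10/3  104/3
  Δ  : 10/3  16/3  94/3
  Δ^2: 2  26
  Δ^3: 24
The third differences are constant, confirming degree 3.
Interpolating (Newton forward form) and evaluating at t = -3 gives f(-3) = -102.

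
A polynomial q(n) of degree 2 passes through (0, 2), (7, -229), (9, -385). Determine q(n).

Write q(n) = an^2 + bn + c. Substituting each data point gives a linear system:
  c = 2
  49a + 7b + c = -229
  81a + 9b + c = -385
Solving the system yields a = -5, b = 2, c = 2.
So q(n) = -5n^2 + 2n + 2.
Check: q(0) = 2. ✓

q(n) = -5n^2 + 2n + 2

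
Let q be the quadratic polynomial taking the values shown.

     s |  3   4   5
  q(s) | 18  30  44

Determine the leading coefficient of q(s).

Write q(s) = as^2 + bs + c. Substituting each data point gives a linear system:
  9a + 3b + c = 18
  16a + 4b + c = 30
  25a + 5b + c = 44
Solving the system yields a = 1, b = 5, c = -6.
So q(s) = s^2 + 5s - 6.
The leading coefficient is 1.

1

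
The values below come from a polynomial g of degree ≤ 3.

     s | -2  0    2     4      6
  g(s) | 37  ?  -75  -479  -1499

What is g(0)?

The 4 known points determine the degree-3 polynomial uniquely.
Write g(s) = as^3 + bs^2 + cs + d. Substituting each data point gives a linear system:
  -8a + 4b - 2c + d = 37
  8a + 4b + 2c + d = -75
  64a + 16b + 4c + d = -479
  216a + 36b + 6c + d = -1499
Solving the system yields a = -6, b = -5, c = -4, d = 1.
So g(s) = -6s^3 - 5s^2 - 4s + 1.
Then g(0) = 1.

1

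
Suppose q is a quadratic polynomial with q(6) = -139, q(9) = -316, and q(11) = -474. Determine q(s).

Using the Lagrange interpolation formula with nodes 6, 9, 11:
  L_0(s) = (s - 9)(s - 11) / 15
  L_1(s) = (s - 6)(s - 11) / -6
  L_2(s) = (s - 6)(s - 9) / 10
Then q(s) = -139·L_0(s) - 316·L_1(s) - 474·L_2(s).
Expanding and collecting terms gives q(s) = -4s^2 + s - 1.
Check: q(9) = -316. ✓

q(s) = -4s^2 + s - 1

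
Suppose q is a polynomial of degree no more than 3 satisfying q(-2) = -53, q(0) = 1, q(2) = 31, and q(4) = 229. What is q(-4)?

Using the Lagrange interpolation formula with nodes -2, 0, 2, 4:
  L_0(n) = n(n - 2)(n - 4) / -48
  L_1(n) = (n + 2)(n - 2)(n - 4) / 16
  L_2(n) = (n + 2)n(n - 4) / -16
  L_3(n) = (n + 2)n(n - 2) / 48
Then q(n) = -53·L_0(n) + 1·L_1(n) + 31·L_2(n) + 229·L_3(n).
Expanding and collecting terms gives q(n) = 4n³ - 3n² + 5n + 1.
Evaluating at n = -4: q(-4) = -323.

-323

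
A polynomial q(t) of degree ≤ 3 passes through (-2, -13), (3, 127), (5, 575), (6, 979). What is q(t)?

q(t) = 4t^3 + 4t^2 - 4t - 5

Write q(t) = at^3 + bt^2 + ct + d. Substituting each data point gives a linear system:
  -8a + 4b - 2c + d = -13
  27a + 9b + 3c + d = 127
  125a + 25b + 5c + d = 575
  216a + 36b + 6c + d = 979
Solving the system yields a = 4, b = 4, c = -4, d = -5.
So q(t) = 4t^3 + 4t^2 - 4t - 5.
Check: q(6) = 979. ✓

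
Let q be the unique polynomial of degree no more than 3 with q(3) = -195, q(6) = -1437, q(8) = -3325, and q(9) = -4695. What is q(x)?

q(x) = -6x^3 - 4x^2 + 3

Write q(x) = ax^3 + bx^2 + cx + d. Substituting each data point gives a linear system:
  27a + 9b + 3c + d = -195
  216a + 36b + 6c + d = -1437
  512a + 64b + 8c + d = -3325
  729a + 81b + 9c + d = -4695
Solving the system yields a = -6, b = -4, c = 0, d = 3.
So q(x) = -6x^3 - 4x^2 + 3.
Check: q(3) = -195. ✓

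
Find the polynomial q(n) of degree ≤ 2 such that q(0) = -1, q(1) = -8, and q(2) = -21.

Using the Lagrange interpolation formula with nodes 0, 1, 2:
  L_0(n) = (n - 1)(n - 2) / 2
  L_1(n) = n(n - 2) / -1
  L_2(n) = n(n - 1) / 2
Then q(n) = -1·L_0(n) - 8·L_1(n) - 21·L_2(n).
Expanding and collecting terms gives q(n) = -3n² - 4n - 1.
Check: q(2) = -21. ✓

q(n) = -3n^2 - 4n - 1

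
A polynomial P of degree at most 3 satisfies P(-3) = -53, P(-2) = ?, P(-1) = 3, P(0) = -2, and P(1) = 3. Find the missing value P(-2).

-6

On equispaced nodes a degree-3 polynomial has vanishing fourth forward difference, so
  P(-3) - 4·P(-2) + 6·P(-1) - 4·P(0) + P(1) = 0.
Substituting the known values and solving for P(-2):
  -4·P(-2) = 24
  P(-2) = -6.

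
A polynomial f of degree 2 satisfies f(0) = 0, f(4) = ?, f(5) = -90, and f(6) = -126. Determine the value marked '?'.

The 3 known points determine the degree-2 polynomial uniquely.
Write f(x) = ax^2 + bx + c. Substituting each data point gives a linear system:
  c = 0
  25a + 5b + c = -90
  36a + 6b + c = -126
Solving the system yields a = -3, b = -3, c = 0.
So f(x) = -3x^2 - 3x.
Then f(4) = -60.

-60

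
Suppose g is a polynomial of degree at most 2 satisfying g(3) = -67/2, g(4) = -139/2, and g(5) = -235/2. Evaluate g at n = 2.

Write g(n) = an^2 + bn + c. Substituting each data point gives a linear system:
  9a + 3b + c = -67/2
  16a + 4b + c = -139/2
  25a + 5b + c = -235/2
Solving the system yields a = -6, b = 6, c = 5/2.
So g(n) = -6n^2 + 6n + 5/2.
Then g(2) = -19/2.

-19/2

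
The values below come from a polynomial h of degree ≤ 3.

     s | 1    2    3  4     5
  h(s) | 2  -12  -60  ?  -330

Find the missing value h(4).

The 4 known points determine the degree-3 polynomial uniquely.
Write h(s) = as^3 + bs^2 + cs + d. Substituting each data point gives a linear system:
  a + b + c + d = 2
  8a + 4b + 2c + d = -12
  27a + 9b + 3c + d = -60
  125a + 25b + 5c + d = -330
Solving the system yields a = -3, b = 1, c = 4, d = 0.
So h(s) = -3s^3 + s^2 + 4s.
Then h(4) = -160.

-160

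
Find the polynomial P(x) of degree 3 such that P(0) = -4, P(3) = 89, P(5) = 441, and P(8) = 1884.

Using the Lagrange interpolation formula with nodes 0, 3, 5, 8:
  L_0(x) = (x - 3)(x - 5)(x - 8) / -120
  L_1(x) = x(x - 5)(x - 8) / 30
  L_2(x) = x(x - 3)(x - 8) / -30
  L_3(x) = x(x - 3)(x - 5) / 120
Then P(x) = -4·L_0(x) + 89·L_1(x) + 441·L_2(x) + 1884·L_3(x).
Expanding and collecting terms gives P(x) = 4x^3 - 3x^2 + 4x - 4.
Check: P(0) = -4. ✓

P(x) = 4x^3 - 3x^2 + 4x - 4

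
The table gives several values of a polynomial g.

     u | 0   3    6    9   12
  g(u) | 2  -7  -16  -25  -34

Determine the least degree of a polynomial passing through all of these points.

Forward differences of the values at u = 0, 3, 6, 9, 12:
  g  : 2  -7  -16  -25  -34
  Δ  : -9  -9  -9  -9
  Δ^2: 0  0  0
  Δ^3: 0  0
  Δ^4: 0
The first differences are constant (-9) and nonzero, while all higher differences vanish, so the minimal degree is 1.

1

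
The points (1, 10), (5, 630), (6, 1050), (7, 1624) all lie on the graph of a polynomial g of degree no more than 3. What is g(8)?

2376

Write g(s) = as^3 + bs^2 + cs + d. Substituting each data point gives a linear system:
  a + b + c + d = 10
  125a + 25b + 5c + d = 630
  216a + 36b + 6c + d = 1050
  343a + 49b + 7c + d = 1624
Solving the system yields a = 4, b = 5, c = 1, d = 0.
So g(s) = 4s^3 + 5s^2 + s.
Then g(8) = 2376.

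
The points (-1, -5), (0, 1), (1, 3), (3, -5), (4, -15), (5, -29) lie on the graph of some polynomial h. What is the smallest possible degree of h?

2

Divided differences on the nodes -1, 0, 1, 3, 4, 5:
  order 0: -5  1  3  -5  -15  -29
  order 1: 6  2  -4  -10  -14
  order 2: -2  -2  -2  -2
  order 3: 0  0  0
  order 4: 0  0
  order 5: 0
The order-2 divided differences are all -2 (nonzero) and every higher order vanishes, so the data lies on a polynomial of degree exactly 2.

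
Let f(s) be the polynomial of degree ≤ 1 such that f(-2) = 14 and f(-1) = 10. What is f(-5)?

Using the Lagrange interpolation formula with nodes -2, -1:
  L_0(s) = (s + 1) / -1
  L_1(s) = (s + 2) / 1
Then f(s) = 14·L_0(s) + 10·L_1(s).
Expanding and collecting terms gives f(s) = -4s + 6.
Evaluating at s = -5: f(-5) = 26.

26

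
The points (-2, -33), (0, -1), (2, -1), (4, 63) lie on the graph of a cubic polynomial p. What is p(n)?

p(n) = 2n^3 - 4n^2 - 1

Using the Lagrange interpolation formula with nodes -2, 0, 2, 4:
  L_0(n) = n(n - 2)(n - 4) / -48
  L_1(n) = (n + 2)(n - 2)(n - 4) / 16
  L_2(n) = (n + 2)n(n - 4) / -16
  L_3(n) = (n + 2)n(n - 2) / 48
Then p(n) = -33·L_0(n) - 1·L_1(n) - 1·L_2(n) + 63·L_3(n).
Expanding and collecting terms gives p(n) = 2n^3 - 4n^2 - 1.
Check: p(0) = -1. ✓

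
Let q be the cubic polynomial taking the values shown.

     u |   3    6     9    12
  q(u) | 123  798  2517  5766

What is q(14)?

Write q(u) = au^3 + bu^2 + cu + d. Substituting each data point gives a linear system:
  27a + 9b + 3c + d = 123
  216a + 36b + 6c + d = 798
  729a + 81b + 9c + d = 2517
  1728a + 144b + 12c + d = 5766
Solving the system yields a = 3, b = 4, c = 0, d = 6.
So q(u) = 3u³ + 4u² + 6.
Then q(14) = 9022.

9022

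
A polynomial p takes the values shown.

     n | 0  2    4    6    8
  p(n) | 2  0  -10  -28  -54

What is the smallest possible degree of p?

2

Forward differences of the values at n = 0, 2, 4, 6, 8:
  p  : 2  0  -10  -28  -54
  Δ  : -2  -10  -18  -26
  Δ^2: -8  -8  -8
  Δ^3: 0  0
  Δ^4: 0
The second differences are constant (-8) and nonzero, while all higher differences vanish, so the minimal degree is 2.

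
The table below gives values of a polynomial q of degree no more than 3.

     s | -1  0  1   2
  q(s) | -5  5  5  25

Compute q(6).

Using the Lagrange interpolation formula with nodes -1, 0, 1, 2:
  L_0(s) = s(s - 1)(s - 2) / -6
  L_1(s) = (s + 1)(s - 1)(s - 2) / 2
  L_2(s) = (s + 1)s(s - 2) / -2
  L_3(s) = (s + 1)s(s - 1) / 6
Then q(s) = -5·L_0(s) + 5·L_1(s) + 5·L_2(s) + 25·L_3(s).
Expanding and collecting terms gives q(s) = 5s³ - 5s² + 5.
Evaluating at s = 6: q(6) = 905.

905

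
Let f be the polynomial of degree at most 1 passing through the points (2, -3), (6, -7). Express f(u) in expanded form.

f(u) = -u - 1

Write f(u) = au + b. Substituting each data point gives a linear system:
  2a + b = -3
  6a + b = -7
Solving the system yields a = -1, b = -1.
So f(u) = -u - 1.
Check: f(2) = -3. ✓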